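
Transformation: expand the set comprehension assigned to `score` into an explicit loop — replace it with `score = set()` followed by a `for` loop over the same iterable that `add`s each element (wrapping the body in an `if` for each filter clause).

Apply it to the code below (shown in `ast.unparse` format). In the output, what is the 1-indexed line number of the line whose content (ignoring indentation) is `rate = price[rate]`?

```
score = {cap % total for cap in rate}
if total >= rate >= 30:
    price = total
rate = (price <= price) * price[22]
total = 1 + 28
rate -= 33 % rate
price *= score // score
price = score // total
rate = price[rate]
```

Transformed code:
score = set()
for cap in rate:
    score.add(cap % total)
if total >= rate >= 30:
    price = total
rate = (price <= price) * price[22]
total = 1 + 28
rate -= 33 % rate
price *= score // score
price = score // total
rate = price[rate]

11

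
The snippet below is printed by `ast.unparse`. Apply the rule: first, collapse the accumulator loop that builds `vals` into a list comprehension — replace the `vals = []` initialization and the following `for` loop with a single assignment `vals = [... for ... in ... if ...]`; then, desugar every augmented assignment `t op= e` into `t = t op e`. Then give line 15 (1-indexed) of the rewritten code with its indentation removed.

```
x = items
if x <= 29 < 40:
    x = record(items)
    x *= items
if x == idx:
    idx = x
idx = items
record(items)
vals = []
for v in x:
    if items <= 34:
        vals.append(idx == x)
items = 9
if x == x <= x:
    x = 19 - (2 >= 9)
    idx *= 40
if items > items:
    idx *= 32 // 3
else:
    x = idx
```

Transformed code:
x = items
if x <= 29 < 40:
    x = record(items)
    x = x * items
if x == idx:
    idx = x
idx = items
record(items)
vals = [idx == x for v in x if items <= 34]
items = 9
if x == x <= x:
    x = 19 - (2 >= 9)
    idx = idx * 40
if items > items:
    idx = idx * (32 // 3)
else:
    x = idx

idx = idx * (32 // 3)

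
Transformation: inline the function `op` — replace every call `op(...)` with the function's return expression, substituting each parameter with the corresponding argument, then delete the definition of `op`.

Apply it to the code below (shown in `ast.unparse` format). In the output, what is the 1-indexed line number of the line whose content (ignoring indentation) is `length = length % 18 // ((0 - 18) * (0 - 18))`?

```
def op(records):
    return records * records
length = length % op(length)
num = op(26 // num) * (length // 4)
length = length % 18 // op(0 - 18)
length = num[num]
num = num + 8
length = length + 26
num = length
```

3

Transformed code:
length = length % (length * length)
num = 26 // num * (26 // num) * (length // 4)
length = length % 18 // ((0 - 18) * (0 - 18))
length = num[num]
num = num + 8
length = length + 26
num = length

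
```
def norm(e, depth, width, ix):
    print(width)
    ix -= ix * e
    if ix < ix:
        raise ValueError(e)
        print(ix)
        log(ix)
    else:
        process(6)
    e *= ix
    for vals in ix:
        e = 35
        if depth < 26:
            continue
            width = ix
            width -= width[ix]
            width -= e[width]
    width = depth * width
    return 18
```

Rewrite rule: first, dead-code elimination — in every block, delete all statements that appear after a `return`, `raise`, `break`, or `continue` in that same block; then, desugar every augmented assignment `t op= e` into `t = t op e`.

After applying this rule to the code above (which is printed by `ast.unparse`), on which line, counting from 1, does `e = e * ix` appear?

Transformed code:
def norm(e, depth, width, ix):
    print(width)
    ix = ix - ix * e
    if ix < ix:
        raise ValueError(e)
    else:
        process(6)
    e = e * ix
    for vals in ix:
        e = 35
        if depth < 26:
            continue
    width = depth * width
    return 18

8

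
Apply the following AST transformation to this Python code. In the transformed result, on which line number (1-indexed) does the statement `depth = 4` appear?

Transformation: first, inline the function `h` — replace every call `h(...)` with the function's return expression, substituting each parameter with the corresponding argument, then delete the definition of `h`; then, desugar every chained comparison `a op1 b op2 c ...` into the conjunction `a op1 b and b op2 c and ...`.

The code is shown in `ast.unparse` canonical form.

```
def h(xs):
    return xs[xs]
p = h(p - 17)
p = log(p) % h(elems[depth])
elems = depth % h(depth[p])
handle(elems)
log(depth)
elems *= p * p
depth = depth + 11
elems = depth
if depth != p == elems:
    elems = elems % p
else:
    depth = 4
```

Transformed code:
p = (p - 17)[p - 17]
p = log(p) % elems[depth][elems[depth]]
elems = depth % depth[p][depth[p]]
handle(elems)
log(depth)
elems *= p * p
depth = depth + 11
elems = depth
if depth != p and p == elems:
    elems = elems % p
else:
    depth = 4

12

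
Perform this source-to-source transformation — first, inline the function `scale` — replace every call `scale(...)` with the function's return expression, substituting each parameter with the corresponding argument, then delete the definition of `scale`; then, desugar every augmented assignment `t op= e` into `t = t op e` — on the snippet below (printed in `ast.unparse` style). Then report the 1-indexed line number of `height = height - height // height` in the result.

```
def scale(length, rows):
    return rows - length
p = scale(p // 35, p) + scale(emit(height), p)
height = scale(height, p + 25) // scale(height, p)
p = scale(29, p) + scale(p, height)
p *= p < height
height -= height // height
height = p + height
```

5

Transformed code:
p = p - p // 35 + (p - emit(height))
height = (p + 25 - height) // (p - height)
p = p - 29 + (height - p)
p = p * (p < height)
height = height - height // height
height = p + height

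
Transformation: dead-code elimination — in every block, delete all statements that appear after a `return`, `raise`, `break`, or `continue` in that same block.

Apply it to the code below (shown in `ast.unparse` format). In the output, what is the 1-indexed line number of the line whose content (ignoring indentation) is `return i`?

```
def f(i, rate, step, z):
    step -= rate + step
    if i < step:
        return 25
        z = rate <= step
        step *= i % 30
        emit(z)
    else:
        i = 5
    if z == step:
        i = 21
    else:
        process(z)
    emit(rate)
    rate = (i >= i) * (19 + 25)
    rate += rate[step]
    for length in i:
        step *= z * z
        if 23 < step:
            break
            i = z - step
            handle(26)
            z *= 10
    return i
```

18

Transformed code:
def f(i, rate, step, z):
    step -= rate + step
    if i < step:
        return 25
    else:
        i = 5
    if z == step:
        i = 21
    else:
        process(z)
    emit(rate)
    rate = (i >= i) * (19 + 25)
    rate += rate[step]
    for length in i:
        step *= z * z
        if 23 < step:
            break
    return i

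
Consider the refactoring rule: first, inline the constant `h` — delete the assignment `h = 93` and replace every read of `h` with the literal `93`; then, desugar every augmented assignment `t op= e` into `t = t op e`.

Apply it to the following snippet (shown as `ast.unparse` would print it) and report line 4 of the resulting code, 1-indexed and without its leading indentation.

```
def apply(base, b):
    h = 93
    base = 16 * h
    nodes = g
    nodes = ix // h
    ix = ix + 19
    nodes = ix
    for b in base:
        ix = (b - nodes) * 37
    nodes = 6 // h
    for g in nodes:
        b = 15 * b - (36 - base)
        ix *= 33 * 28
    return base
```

nodes = ix // 93

Transformed code:
def apply(base, b):
    base = 16 * 93
    nodes = g
    nodes = ix // 93
    ix = ix + 19
    nodes = ix
    for b in base:
        ix = (b - nodes) * 37
    nodes = 6 // 93
    for g in nodes:
        b = 15 * b - (36 - base)
        ix = ix * (33 * 28)
    return base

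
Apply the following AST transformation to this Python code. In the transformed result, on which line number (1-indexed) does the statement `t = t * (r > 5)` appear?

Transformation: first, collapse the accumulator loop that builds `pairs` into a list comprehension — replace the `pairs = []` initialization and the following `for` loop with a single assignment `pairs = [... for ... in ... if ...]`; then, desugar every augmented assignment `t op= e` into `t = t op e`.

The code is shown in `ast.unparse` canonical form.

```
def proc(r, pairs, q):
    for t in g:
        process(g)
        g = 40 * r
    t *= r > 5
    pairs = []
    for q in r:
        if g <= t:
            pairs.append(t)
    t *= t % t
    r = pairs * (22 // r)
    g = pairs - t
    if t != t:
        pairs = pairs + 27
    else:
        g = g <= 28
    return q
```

Transformed code:
def proc(r, pairs, q):
    for t in g:
        process(g)
        g = 40 * r
    t = t * (r > 5)
    pairs = [t for q in r if g <= t]
    t = t * (t % t)
    r = pairs * (22 // r)
    g = pairs - t
    if t != t:
        pairs = pairs + 27
    else:
        g = g <= 28
    return q

5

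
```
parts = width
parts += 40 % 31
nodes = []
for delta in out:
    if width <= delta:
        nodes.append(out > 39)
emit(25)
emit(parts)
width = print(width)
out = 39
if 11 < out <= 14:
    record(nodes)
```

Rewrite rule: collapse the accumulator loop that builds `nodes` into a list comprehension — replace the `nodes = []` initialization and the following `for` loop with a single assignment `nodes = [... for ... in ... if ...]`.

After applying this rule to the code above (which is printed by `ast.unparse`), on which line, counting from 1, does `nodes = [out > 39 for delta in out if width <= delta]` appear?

3

Transformed code:
parts = width
parts += 40 % 31
nodes = [out > 39 for delta in out if width <= delta]
emit(25)
emit(parts)
width = print(width)
out = 39
if 11 < out <= 14:
    record(nodes)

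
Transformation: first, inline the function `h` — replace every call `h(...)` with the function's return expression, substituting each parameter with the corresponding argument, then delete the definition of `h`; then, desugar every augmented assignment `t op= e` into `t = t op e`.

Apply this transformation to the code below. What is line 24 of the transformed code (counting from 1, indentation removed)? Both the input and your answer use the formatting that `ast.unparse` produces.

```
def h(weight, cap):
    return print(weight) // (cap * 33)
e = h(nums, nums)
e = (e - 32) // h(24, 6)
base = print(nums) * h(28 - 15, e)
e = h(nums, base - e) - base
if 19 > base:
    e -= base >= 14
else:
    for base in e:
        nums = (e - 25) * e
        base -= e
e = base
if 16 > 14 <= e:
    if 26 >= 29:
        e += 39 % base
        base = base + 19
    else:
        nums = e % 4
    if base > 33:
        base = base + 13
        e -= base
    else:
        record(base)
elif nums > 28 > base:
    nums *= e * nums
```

Transformed code:
e = print(nums) // (nums * 33)
e = (e - 32) // (print(24) // (6 * 33))
base = print(nums) * (print(28 - 15) // (e * 33))
e = print(nums) // ((base - e) * 33) - base
if 19 > base:
    e = e - (base >= 14)
else:
    for base in e:
        nums = (e - 25) * e
        base = base - e
e = base
if 16 > 14 <= e:
    if 26 >= 29:
        e = e + 39 % base
        base = base + 19
    else:
        nums = e % 4
    if base > 33:
        base = base + 13
        e = e - base
    else:
        record(base)
elif nums > 28 > base:
    nums = nums * (e * nums)

nums = nums * (e * nums)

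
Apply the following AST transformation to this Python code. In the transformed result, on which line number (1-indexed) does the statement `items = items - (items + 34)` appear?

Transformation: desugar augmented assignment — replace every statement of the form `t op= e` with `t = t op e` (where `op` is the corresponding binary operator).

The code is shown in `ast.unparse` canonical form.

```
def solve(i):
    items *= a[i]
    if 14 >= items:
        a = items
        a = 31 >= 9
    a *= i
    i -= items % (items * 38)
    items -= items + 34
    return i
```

Transformed code:
def solve(i):
    items = items * a[i]
    if 14 >= items:
        a = items
        a = 31 >= 9
    a = a * i
    i = i - items % (items * 38)
    items = items - (items + 34)
    return i

8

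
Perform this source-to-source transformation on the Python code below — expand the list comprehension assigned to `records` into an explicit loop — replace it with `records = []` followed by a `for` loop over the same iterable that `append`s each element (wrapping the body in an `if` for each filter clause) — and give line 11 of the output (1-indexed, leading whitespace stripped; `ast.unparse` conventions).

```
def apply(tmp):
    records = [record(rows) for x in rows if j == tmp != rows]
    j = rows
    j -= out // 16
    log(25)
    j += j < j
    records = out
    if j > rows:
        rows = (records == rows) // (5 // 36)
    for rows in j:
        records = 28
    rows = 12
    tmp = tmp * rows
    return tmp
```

if j > rows:

Transformed code:
def apply(tmp):
    records = []
    for x in rows:
        if j == tmp != rows:
            records.append(record(rows))
    j = rows
    j -= out // 16
    log(25)
    j += j < j
    records = out
    if j > rows:
        rows = (records == rows) // (5 // 36)
    for rows in j:
        records = 28
    rows = 12
    tmp = tmp * rows
    return tmp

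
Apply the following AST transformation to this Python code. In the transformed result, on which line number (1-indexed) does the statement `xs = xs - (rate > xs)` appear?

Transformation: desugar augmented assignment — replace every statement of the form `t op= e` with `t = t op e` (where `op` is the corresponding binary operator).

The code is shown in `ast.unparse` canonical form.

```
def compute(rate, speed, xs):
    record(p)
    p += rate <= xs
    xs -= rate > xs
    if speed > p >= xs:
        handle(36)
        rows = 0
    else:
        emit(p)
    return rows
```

4

Transformed code:
def compute(rate, speed, xs):
    record(p)
    p = p + (rate <= xs)
    xs = xs - (rate > xs)
    if speed > p >= xs:
        handle(36)
        rows = 0
    else:
        emit(p)
    return rows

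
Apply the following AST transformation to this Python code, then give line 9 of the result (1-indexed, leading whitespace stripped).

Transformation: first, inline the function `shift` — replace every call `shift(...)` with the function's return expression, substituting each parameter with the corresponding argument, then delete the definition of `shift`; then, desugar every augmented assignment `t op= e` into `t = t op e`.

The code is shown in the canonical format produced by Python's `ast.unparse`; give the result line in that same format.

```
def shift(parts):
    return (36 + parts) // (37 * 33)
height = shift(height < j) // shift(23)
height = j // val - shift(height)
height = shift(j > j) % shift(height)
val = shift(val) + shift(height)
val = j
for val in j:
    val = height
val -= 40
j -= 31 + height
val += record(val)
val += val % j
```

j = j - (31 + height)

Transformed code:
height = (36 + (height < j)) // (37 * 33) // ((36 + 23) // (37 * 33))
height = j // val - (36 + height) // (37 * 33)
height = (36 + (j > j)) // (37 * 33) % ((36 + height) // (37 * 33))
val = (36 + val) // (37 * 33) + (36 + height) // (37 * 33)
val = j
for val in j:
    val = height
val = val - 40
j = j - (31 + height)
val = val + record(val)
val = val + val % j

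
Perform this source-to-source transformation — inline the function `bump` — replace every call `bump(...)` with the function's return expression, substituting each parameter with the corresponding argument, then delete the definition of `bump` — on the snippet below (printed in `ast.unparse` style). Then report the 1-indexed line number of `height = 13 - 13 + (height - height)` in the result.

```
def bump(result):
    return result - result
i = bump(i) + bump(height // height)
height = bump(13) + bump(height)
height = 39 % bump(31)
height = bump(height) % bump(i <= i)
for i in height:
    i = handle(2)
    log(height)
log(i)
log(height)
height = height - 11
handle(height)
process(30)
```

Transformed code:
i = i - i + (height // height - height // height)
height = 13 - 13 + (height - height)
height = 39 % (31 - 31)
height = (height - height) % ((i <= i) - (i <= i))
for i in height:
    i = handle(2)
    log(height)
log(i)
log(height)
height = height - 11
handle(height)
process(30)

2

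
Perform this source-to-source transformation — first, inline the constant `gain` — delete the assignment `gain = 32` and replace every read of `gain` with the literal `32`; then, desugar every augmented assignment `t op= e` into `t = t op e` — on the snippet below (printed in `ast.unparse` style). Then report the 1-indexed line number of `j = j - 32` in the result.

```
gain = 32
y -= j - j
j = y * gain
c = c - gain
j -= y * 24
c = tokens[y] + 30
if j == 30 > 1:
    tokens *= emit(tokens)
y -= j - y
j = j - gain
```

Transformed code:
y = y - (j - j)
j = y * 32
c = c - 32
j = j - y * 24
c = tokens[y] + 30
if j == 30 > 1:
    tokens = tokens * emit(tokens)
y = y - (j - y)
j = j - 32

9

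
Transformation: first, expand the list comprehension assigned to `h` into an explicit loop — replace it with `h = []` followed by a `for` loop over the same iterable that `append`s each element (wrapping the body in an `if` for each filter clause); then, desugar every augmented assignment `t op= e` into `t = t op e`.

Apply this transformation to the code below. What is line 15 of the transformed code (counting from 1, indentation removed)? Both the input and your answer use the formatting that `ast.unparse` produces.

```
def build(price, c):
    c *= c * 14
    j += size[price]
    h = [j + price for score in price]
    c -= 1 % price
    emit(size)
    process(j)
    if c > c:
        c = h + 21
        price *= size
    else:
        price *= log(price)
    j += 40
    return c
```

Transformed code:
def build(price, c):
    c = c * (c * 14)
    j = j + size[price]
    h = []
    for score in price:
        h.append(j + price)
    c = c - 1 % price
    emit(size)
    process(j)
    if c > c:
        c = h + 21
        price = price * size
    else:
        price = price * log(price)
    j = j + 40
    return c

j = j + 40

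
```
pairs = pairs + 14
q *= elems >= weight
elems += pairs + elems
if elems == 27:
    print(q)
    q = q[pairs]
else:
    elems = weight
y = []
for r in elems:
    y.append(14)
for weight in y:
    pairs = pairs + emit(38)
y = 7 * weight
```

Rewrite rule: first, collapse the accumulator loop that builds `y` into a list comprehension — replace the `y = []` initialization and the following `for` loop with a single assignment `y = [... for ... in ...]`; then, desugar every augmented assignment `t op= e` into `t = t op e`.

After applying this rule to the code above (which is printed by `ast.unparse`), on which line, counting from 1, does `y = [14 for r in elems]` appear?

9

Transformed code:
pairs = pairs + 14
q = q * (elems >= weight)
elems = elems + (pairs + elems)
if elems == 27:
    print(q)
    q = q[pairs]
else:
    elems = weight
y = [14 for r in elems]
for weight in y:
    pairs = pairs + emit(38)
y = 7 * weight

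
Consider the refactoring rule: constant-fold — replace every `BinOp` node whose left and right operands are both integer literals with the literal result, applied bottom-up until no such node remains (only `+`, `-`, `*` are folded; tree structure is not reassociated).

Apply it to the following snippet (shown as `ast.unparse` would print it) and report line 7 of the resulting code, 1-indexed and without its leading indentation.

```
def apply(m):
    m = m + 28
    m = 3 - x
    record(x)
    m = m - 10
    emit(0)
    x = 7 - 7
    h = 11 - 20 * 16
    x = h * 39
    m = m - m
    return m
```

Transformed code:
def apply(m):
    m = m + 28
    m = 3 - x
    record(x)
    m = m - 10
    emit(0)
    x = 0
    h = -309
    x = h * 39
    m = m - m
    return m

x = 0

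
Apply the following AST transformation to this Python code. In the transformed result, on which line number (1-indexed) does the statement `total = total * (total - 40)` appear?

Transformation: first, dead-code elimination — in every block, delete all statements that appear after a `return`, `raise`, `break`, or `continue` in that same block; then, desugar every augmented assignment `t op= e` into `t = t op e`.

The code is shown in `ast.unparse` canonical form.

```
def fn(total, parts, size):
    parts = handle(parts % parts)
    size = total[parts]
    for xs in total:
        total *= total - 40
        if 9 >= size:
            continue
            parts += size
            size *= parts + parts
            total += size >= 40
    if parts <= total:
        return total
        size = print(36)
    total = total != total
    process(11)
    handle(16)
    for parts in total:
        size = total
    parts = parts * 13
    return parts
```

Transformed code:
def fn(total, parts, size):
    parts = handle(parts % parts)
    size = total[parts]
    for xs in total:
        total = total * (total - 40)
        if 9 >= size:
            continue
    if parts <= total:
        return total
    total = total != total
    process(11)
    handle(16)
    for parts in total:
        size = total
    parts = parts * 13
    return parts

5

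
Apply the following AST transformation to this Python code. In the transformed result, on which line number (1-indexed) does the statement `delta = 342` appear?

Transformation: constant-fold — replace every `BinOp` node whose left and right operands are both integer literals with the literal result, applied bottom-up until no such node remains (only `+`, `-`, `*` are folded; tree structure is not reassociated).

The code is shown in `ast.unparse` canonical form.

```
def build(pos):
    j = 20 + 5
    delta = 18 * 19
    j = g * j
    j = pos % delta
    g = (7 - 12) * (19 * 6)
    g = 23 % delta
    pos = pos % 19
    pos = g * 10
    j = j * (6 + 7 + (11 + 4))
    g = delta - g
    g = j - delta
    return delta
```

3

Transformed code:
def build(pos):
    j = 25
    delta = 342
    j = g * j
    j = pos % delta
    g = -570
    g = 23 % delta
    pos = pos % 19
    pos = g * 10
    j = j * 28
    g = delta - g
    g = j - delta
    return delta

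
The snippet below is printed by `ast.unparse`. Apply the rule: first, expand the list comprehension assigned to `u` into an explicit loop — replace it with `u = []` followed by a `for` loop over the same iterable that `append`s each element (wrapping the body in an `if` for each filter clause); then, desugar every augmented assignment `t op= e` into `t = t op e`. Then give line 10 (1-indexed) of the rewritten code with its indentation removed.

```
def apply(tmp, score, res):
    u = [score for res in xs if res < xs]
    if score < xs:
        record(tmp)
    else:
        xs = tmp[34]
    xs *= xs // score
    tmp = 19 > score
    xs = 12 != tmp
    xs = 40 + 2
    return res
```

xs = xs * (xs // score)

Transformed code:
def apply(tmp, score, res):
    u = []
    for res in xs:
        if res < xs:
            u.append(score)
    if score < xs:
        record(tmp)
    else:
        xs = tmp[34]
    xs = xs * (xs // score)
    tmp = 19 > score
    xs = 12 != tmp
    xs = 40 + 2
    return res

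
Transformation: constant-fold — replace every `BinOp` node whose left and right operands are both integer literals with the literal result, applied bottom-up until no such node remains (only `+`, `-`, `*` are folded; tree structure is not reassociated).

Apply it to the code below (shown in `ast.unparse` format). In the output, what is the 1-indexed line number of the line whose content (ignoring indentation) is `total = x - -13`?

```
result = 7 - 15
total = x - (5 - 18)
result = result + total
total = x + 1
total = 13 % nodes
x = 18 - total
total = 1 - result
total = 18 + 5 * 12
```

Transformed code:
result = -8
total = x - -13
result = result + total
total = x + 1
total = 13 % nodes
x = 18 - total
total = 1 - result
total = 78

2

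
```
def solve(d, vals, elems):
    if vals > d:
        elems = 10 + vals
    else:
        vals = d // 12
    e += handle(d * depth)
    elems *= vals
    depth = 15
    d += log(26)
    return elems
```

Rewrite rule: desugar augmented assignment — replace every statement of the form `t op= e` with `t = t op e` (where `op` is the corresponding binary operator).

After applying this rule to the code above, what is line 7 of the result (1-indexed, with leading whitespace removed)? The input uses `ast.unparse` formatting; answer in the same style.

Transformed code:
def solve(d, vals, elems):
    if vals > d:
        elems = 10 + vals
    else:
        vals = d // 12
    e = e + handle(d * depth)
    elems = elems * vals
    depth = 15
    d = d + log(26)
    return elems

elems = elems * vals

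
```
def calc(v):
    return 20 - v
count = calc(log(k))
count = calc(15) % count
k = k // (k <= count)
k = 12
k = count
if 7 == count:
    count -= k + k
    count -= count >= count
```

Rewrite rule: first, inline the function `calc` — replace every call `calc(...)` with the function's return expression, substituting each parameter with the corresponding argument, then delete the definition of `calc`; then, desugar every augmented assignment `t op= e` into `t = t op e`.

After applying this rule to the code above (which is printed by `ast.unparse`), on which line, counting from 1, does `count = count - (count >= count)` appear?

8

Transformed code:
count = 20 - log(k)
count = (20 - 15) % count
k = k // (k <= count)
k = 12
k = count
if 7 == count:
    count = count - (k + k)
    count = count - (count >= count)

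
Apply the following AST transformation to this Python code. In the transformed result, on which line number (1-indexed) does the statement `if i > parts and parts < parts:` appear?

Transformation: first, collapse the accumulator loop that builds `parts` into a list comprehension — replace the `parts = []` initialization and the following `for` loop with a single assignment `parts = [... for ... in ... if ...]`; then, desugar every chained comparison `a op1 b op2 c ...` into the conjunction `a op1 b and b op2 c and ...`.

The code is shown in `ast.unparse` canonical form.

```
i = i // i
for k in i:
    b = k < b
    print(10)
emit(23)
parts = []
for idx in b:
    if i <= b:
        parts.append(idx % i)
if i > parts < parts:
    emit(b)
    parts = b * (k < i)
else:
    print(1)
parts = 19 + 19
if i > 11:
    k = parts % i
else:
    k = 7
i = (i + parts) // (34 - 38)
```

7

Transformed code:
i = i // i
for k in i:
    b = k < b
    print(10)
emit(23)
parts = [idx % i for idx in b if i <= b]
if i > parts and parts < parts:
    emit(b)
    parts = b * (k < i)
else:
    print(1)
parts = 19 + 19
if i > 11:
    k = parts % i
else:
    k = 7
i = (i + parts) // (34 - 38)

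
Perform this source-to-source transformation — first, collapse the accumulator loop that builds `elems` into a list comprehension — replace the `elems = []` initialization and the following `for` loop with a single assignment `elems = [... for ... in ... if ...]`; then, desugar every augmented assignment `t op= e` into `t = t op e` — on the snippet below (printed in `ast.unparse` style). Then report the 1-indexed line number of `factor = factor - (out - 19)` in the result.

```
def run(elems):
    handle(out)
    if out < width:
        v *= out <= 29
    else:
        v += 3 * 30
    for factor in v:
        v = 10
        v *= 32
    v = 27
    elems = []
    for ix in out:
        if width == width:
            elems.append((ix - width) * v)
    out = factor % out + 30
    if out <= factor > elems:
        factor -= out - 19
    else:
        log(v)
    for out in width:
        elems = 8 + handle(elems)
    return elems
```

Transformed code:
def run(elems):
    handle(out)
    if out < width:
        v = v * (out <= 29)
    else:
        v = v + 3 * 30
    for factor in v:
        v = 10
        v = v * 32
    v = 27
    elems = [(ix - width) * v for ix in out if width == width]
    out = factor % out + 30
    if out <= factor > elems:
        factor = factor - (out - 19)
    else:
        log(v)
    for out in width:
        elems = 8 + handle(elems)
    return elems

14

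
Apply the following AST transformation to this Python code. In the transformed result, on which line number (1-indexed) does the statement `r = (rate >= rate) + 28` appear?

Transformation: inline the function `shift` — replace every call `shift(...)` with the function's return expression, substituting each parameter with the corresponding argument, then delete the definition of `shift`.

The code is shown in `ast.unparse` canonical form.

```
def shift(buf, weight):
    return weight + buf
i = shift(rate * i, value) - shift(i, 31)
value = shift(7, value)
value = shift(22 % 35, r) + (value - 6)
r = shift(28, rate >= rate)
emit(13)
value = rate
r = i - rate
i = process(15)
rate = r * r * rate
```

Transformed code:
i = value + rate * i - (31 + i)
value = value + 7
value = r + 22 % 35 + (value - 6)
r = (rate >= rate) + 28
emit(13)
value = rate
r = i - rate
i = process(15)
rate = r * r * rate

4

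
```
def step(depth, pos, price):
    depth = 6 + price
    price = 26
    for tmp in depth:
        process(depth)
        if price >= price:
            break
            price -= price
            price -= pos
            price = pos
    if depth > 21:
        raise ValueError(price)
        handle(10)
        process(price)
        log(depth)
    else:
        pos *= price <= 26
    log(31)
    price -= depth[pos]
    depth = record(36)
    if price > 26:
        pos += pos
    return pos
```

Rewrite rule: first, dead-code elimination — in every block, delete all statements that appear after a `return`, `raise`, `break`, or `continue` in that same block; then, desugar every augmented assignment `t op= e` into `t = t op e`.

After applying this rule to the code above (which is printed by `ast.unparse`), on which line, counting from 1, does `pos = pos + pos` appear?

Transformed code:
def step(depth, pos, price):
    depth = 6 + price
    price = 26
    for tmp in depth:
        process(depth)
        if price >= price:
            break
    if depth > 21:
        raise ValueError(price)
    else:
        pos = pos * (price <= 26)
    log(31)
    price = price - depth[pos]
    depth = record(36)
    if price > 26:
        pos = pos + pos
    return pos

16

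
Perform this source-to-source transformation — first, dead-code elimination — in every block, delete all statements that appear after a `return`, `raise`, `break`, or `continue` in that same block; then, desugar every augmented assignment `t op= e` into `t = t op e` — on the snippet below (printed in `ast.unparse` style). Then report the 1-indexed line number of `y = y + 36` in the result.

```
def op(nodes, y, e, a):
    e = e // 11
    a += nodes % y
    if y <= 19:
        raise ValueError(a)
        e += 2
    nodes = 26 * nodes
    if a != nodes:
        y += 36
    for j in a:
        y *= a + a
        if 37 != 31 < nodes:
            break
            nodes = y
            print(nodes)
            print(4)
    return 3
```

Transformed code:
def op(nodes, y, e, a):
    e = e // 11
    a = a + nodes % y
    if y <= 19:
        raise ValueError(a)
    nodes = 26 * nodes
    if a != nodes:
        y = y + 36
    for j in a:
        y = y * (a + a)
        if 37 != 31 < nodes:
            break
    return 3

8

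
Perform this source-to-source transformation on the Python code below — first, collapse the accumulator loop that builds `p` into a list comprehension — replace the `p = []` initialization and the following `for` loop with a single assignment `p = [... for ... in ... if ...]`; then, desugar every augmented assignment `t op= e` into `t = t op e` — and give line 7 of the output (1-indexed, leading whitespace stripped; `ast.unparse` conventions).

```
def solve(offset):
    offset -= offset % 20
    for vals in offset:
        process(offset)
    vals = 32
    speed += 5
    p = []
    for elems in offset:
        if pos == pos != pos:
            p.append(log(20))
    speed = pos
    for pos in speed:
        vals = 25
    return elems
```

Transformed code:
def solve(offset):
    offset = offset - offset % 20
    for vals in offset:
        process(offset)
    vals = 32
    speed = speed + 5
    p = [log(20) for elems in offset if pos == pos != pos]
    speed = pos
    for pos in speed:
        vals = 25
    return elems

p = [log(20) for elems in offset if pos == pos != pos]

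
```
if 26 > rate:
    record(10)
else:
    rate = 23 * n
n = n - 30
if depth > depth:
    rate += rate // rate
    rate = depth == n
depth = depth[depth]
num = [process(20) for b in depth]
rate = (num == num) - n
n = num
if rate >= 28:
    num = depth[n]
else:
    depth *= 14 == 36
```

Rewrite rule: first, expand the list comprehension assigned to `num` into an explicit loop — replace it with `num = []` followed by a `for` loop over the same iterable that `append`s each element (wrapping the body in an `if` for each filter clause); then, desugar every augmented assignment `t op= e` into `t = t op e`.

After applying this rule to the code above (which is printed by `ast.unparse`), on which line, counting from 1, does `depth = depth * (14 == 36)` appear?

18

Transformed code:
if 26 > rate:
    record(10)
else:
    rate = 23 * n
n = n - 30
if depth > depth:
    rate = rate + rate // rate
    rate = depth == n
depth = depth[depth]
num = []
for b in depth:
    num.append(process(20))
rate = (num == num) - n
n = num
if rate >= 28:
    num = depth[n]
else:
    depth = depth * (14 == 36)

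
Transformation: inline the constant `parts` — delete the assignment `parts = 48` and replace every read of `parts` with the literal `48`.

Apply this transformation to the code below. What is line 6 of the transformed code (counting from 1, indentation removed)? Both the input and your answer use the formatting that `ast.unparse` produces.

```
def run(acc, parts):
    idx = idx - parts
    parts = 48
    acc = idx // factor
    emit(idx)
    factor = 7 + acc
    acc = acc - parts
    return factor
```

acc = acc - 48

Transformed code:
def run(acc, parts):
    idx = idx - 48
    acc = idx // factor
    emit(idx)
    factor = 7 + acc
    acc = acc - 48
    return factor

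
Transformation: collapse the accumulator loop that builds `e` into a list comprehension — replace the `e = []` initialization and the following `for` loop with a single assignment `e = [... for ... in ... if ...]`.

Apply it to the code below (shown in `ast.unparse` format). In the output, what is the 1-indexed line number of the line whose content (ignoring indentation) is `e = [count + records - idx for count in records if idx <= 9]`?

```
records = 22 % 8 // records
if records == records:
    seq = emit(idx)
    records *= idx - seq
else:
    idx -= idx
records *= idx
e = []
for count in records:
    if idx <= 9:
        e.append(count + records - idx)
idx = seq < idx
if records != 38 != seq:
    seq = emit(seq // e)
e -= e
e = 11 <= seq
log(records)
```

8

Transformed code:
records = 22 % 8 // records
if records == records:
    seq = emit(idx)
    records *= idx - seq
else:
    idx -= idx
records *= idx
e = [count + records - idx for count in records if idx <= 9]
idx = seq < idx
if records != 38 != seq:
    seq = emit(seq // e)
e -= e
e = 11 <= seq
log(records)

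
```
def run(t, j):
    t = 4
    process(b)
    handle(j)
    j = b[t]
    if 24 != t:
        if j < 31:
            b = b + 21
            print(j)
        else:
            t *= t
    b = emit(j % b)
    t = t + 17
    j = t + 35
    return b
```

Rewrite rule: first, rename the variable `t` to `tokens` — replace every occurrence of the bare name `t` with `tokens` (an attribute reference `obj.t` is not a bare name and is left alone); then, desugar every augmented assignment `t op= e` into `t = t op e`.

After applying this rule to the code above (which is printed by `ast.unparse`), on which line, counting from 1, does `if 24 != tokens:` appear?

Transformed code:
def run(tokens, j):
    tokens = 4
    process(b)
    handle(j)
    j = b[tokens]
    if 24 != tokens:
        if j < 31:
            b = b + 21
            print(j)
        else:
            tokens = tokens * tokens
    b = emit(j % b)
    tokens = tokens + 17
    j = tokens + 35
    return b

6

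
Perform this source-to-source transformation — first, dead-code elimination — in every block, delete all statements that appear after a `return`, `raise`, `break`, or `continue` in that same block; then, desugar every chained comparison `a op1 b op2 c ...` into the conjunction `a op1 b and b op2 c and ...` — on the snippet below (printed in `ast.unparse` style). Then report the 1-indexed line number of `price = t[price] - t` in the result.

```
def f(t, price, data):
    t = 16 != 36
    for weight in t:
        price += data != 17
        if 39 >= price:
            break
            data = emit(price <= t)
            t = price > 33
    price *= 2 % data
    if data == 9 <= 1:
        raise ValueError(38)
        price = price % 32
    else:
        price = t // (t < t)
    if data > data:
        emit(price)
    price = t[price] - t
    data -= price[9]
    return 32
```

14

Transformed code:
def f(t, price, data):
    t = 16 != 36
    for weight in t:
        price += data != 17
        if 39 >= price:
            break
    price *= 2 % data
    if data == 9 and 9 <= 1:
        raise ValueError(38)
    else:
        price = t // (t < t)
    if data > data:
        emit(price)
    price = t[price] - t
    data -= price[9]
    return 32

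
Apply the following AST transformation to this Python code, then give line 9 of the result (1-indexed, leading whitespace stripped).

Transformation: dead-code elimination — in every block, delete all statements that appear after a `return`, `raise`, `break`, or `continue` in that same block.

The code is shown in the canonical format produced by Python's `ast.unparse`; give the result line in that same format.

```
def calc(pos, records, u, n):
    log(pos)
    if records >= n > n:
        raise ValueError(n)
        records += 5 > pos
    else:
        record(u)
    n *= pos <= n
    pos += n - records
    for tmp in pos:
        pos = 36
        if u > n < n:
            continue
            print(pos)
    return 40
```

Transformed code:
def calc(pos, records, u, n):
    log(pos)
    if records >= n > n:
        raise ValueError(n)
    else:
        record(u)
    n *= pos <= n
    pos += n - records
    for tmp in pos:
        pos = 36
        if u > n < n:
            continue
    return 40

for tmp in pos:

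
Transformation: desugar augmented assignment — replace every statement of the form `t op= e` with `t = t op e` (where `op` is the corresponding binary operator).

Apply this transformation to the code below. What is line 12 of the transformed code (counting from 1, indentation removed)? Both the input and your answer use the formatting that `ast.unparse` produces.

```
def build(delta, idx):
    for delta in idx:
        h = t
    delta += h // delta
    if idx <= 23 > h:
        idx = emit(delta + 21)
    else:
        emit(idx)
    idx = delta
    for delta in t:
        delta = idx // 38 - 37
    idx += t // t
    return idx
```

idx = idx + t // t

Transformed code:
def build(delta, idx):
    for delta in idx:
        h = t
    delta = delta + h // delta
    if idx <= 23 > h:
        idx = emit(delta + 21)
    else:
        emit(idx)
    idx = delta
    for delta in t:
        delta = idx // 38 - 37
    idx = idx + t // t
    return idx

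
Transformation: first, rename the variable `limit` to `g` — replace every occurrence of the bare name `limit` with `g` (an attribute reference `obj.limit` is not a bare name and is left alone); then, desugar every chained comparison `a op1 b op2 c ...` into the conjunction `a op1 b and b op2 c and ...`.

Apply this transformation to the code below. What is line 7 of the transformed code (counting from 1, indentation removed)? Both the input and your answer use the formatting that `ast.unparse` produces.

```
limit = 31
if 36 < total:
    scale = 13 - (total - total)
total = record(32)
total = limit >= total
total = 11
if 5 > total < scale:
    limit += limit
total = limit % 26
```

if 5 > total and total < scale:

Transformed code:
g = 31
if 36 < total:
    scale = 13 - (total - total)
total = record(32)
total = g >= total
total = 11
if 5 > total and total < scale:
    g += g
total = g % 26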